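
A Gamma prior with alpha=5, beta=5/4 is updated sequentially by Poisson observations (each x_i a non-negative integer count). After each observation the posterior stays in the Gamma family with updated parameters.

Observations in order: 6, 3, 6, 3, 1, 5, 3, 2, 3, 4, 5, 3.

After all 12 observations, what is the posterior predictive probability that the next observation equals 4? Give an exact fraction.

obs 1: x=6 → posterior Gamma(11, 9/4)
obs 2: x=3 → posterior Gamma(14, 13/4)
obs 3: x=6 → posterior Gamma(20, 17/4)
obs 4: x=3 → posterior Gamma(23, 21/4)
obs 5: x=1 → posterior Gamma(24, 25/4)
obs 6: x=5 → posterior Gamma(29, 29/4)
obs 7: x=3 → posterior Gamma(32, 33/4)
obs 8: x=2 → posterior Gamma(34, 37/4)
obs 9: x=3 → posterior Gamma(37, 41/4)
obs 10: x=4 → posterior Gamma(41, 45/4)
obs 11: x=5 → posterior Gamma(46, 49/4)
obs 12: x=3 → posterior Gamma(49, 53/4)

213937018058315846393729356478999197247578707705580375912816316101336834579478959017522284800/1151774212286581261302104858871473797729409641869624858598472641306844001437957553978477996057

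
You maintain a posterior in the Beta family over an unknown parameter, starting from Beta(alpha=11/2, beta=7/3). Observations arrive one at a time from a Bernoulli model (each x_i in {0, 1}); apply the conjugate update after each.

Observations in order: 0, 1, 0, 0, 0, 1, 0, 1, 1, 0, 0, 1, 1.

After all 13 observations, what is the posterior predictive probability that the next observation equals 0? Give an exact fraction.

56/125

obs 1: x=0 → posterior Beta(11/2, 10/3)
obs 2: x=1 → posterior Beta(13/2, 10/3)
obs 3: x=0 → posterior Beta(13/2, 13/3)
obs 4: x=0 → posterior Beta(13/2, 16/3)
obs 5: x=0 → posterior Beta(13/2, 19/3)
obs 6: x=1 → posterior Beta(15/2, 19/3)
obs 7: x=0 → posterior Beta(15/2, 22/3)
obs 8: x=1 → posterior Beta(17/2, 22/3)
obs 9: x=1 → posterior Beta(19/2, 22/3)
obs 10: x=0 → posterior Beta(19/2, 25/3)
obs 11: x=0 → posterior Beta(19/2, 28/3)
obs 12: x=1 → posterior Beta(21/2, 28/3)
obs 13: x=1 → posterior Beta(23/2, 28/3)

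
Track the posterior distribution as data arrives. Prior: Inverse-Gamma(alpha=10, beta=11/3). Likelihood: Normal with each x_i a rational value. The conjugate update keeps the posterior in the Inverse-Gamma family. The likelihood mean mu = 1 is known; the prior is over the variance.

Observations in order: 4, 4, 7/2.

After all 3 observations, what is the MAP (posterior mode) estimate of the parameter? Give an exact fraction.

obs 1: x=4 → posterior Inverse-Gamma(21/2, 49/6)
obs 2: x=4 → posterior Inverse-Gamma(11, 38/3)
obs 3: x=7/2 → posterior Inverse-Gamma(23/2, 379/24)

379/300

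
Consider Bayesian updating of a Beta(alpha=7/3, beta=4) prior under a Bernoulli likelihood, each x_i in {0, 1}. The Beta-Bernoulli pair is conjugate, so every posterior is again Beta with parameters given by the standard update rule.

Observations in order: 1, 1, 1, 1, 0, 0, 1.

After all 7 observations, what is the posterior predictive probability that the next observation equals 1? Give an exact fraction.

11/20

obs 1: x=1 → posterior Beta(10/3, 4)
obs 2: x=1 → posterior Beta(13/3, 4)
obs 3: x=1 → posterior Beta(16/3, 4)
obs 4: x=1 → posterior Beta(19/3, 4)
obs 5: x=0 → posterior Beta(19/3, 5)
obs 6: x=0 → posterior Beta(19/3, 6)
obs 7: x=1 → posterior Beta(22/3, 6)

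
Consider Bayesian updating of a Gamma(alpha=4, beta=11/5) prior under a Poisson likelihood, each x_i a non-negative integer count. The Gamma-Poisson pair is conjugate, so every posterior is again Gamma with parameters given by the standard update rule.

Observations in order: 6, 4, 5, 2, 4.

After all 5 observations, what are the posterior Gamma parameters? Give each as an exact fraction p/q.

obs 1: x=6 → posterior Gamma(10, 16/5)
obs 2: x=4 → posterior Gamma(14, 21/5)
obs 3: x=5 → posterior Gamma(19, 26/5)
obs 4: x=2 → posterior Gamma(21, 31/5)
obs 5: x=4 → posterior Gamma(25, 36/5)

alpha=25, beta=36/5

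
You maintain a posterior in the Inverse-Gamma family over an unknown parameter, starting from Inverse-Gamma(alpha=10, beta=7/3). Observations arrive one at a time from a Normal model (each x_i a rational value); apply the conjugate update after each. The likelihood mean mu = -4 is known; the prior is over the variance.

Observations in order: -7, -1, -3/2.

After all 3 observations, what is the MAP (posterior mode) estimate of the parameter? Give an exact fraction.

347/300

obs 1: x=-7 → posterior Inverse-Gamma(21/2, 41/6)
obs 2: x=-1 → posterior Inverse-Gamma(11, 34/3)
obs 3: x=-3/2 → posterior Inverse-Gamma(23/2, 347/24)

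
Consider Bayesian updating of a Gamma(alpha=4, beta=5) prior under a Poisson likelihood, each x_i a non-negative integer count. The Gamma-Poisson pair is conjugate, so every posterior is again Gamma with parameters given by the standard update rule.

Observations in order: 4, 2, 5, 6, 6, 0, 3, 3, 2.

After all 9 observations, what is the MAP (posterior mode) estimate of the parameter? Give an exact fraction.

obs 1: x=4 → posterior Gamma(8, 6)
obs 2: x=2 → posterior Gamma(10, 7)
obs 3: x=5 → posterior Gamma(15, 8)
obs 4: x=6 → posterior Gamma(21, 9)
obs 5: x=6 → posterior Gamma(27, 10)
obs 6: x=0 → posterior Gamma(27, 11)
obs 7: x=3 → posterior Gamma(30, 12)
obs 8: x=3 → posterior Gamma(33, 13)
obs 9: x=2 → posterior Gamma(35, 14)

17/7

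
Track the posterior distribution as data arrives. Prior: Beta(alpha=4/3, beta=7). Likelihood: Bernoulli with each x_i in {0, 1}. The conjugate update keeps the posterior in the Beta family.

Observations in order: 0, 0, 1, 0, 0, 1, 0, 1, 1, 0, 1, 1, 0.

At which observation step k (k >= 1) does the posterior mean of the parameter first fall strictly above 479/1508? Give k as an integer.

k = 11

obs 1: x=0 → posterior Beta(4/3, 8)
obs 2: x=0 → posterior Beta(4/3, 9)
obs 3: x=1 → posterior Beta(7/3, 9)
obs 4: x=0 → posterior Beta(7/3, 10)
obs 5: x=0 → posterior Beta(7/3, 11)
obs 6: x=1 → posterior Beta(10/3, 11)
obs 7: x=0 → posterior Beta(10/3, 12)
obs 8: x=1 → posterior Beta(13/3, 12)
obs 9: x=1 → posterior Beta(16/3, 12)
obs 10: x=0 → posterior Beta(16/3, 13)
obs 11: x=1 → posterior Beta(19/3, 13)
obs 12: x=1 → posterior Beta(22/3, 13)
obs 13: x=0 → posterior Beta(22/3, 14)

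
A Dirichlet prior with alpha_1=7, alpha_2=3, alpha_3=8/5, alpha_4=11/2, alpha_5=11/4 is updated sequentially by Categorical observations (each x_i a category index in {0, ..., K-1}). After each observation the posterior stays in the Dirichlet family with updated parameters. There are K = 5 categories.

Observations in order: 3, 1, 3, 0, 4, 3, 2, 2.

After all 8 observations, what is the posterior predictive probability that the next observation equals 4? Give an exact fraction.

obs 1: x=3 → posterior Dirichlet(7, 3, 8/5, 13/2, 11/4)
obs 2: x=1 → posterior Dirichlet(7, 4, 8/5, 13/2, 11/4)
obs 3: x=3 → posterior Dirichlet(7, 4, 8/5, 15/2, 11/4)
obs 4: x=0 → posterior Dirichlet(8, 4, 8/5, 15/2, 11/4)
obs 5: x=4 → posterior Dirichlet(8, 4, 8/5, 15/2, 15/4)
obs 6: x=3 → posterior Dirichlet(8, 4, 8/5, 17/2, 15/4)
obs 7: x=2 → posterior Dirichlet(8, 4, 13/5, 17/2, 15/4)
obs 8: x=2 → posterior Dirichlet(8, 4, 18/5, 17/2, 15/4)

75/557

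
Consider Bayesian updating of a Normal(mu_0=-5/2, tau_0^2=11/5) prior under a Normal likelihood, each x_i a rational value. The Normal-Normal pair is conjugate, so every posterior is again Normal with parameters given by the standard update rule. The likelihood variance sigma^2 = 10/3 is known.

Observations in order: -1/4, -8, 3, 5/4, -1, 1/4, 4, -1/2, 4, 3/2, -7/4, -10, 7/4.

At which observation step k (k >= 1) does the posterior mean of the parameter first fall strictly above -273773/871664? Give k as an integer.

k = 9

obs 1: x=-1/4 → posterior Normal(-533/332, 110/83)
obs 2: x=-8 → posterior Normal(-1589/464, 55/58)
obs 3: x=3 → posterior Normal(-1193/596, 110/149)
obs 4: x=5/4 → posterior Normal(-257/182, 55/91)
obs 5: x=-1 → posterior Normal(-58/43, 22/43)
obs 6: x=1/4 → posterior Normal(-1127/992, 55/124)
obs 7: x=4 → posterior Normal(-599/1124, 110/281)
obs 8: x=-1/2 → posterior Normal(-665/1256, 55/157)
obs 9: x=4 → posterior Normal(-137/1388, 110/347)
obs 10: x=3/2 → posterior Normal(61/1520, 11/38)
obs 11: x=-7/4 → posterior Normal(-85/826, 110/413)
obs 12: x=-10 → posterior Normal(-745/892, 55/223)
obs 13: x=7/4 → posterior Normal(-1259/1916, 110/479)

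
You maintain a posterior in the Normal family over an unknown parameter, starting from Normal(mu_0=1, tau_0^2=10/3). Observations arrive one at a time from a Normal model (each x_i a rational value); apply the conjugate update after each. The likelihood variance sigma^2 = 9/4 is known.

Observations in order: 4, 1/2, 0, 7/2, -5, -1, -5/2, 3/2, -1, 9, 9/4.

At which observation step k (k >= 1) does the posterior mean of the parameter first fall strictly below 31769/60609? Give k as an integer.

k = 6

obs 1: x=4 → posterior Normal(187/67, 90/67)
obs 2: x=1/2 → posterior Normal(207/107, 90/107)
obs 3: x=0 → posterior Normal(69/49, 30/49)
obs 4: x=7/2 → posterior Normal(347/187, 90/187)
obs 5: x=-5 → posterior Normal(147/227, 90/227)
obs 6: x=-1 → posterior Normal(107/267, 30/89)
obs 7: x=-5/2 → posterior Normal(7/307, 90/307)
obs 8: x=3/2 → posterior Normal(67/347, 90/347)
obs 9: x=-1 → posterior Normal(3/43, 10/43)
obs 10: x=9 → posterior Normal(387/427, 90/427)
obs 11: x=9/4 → posterior Normal(477/467, 90/467)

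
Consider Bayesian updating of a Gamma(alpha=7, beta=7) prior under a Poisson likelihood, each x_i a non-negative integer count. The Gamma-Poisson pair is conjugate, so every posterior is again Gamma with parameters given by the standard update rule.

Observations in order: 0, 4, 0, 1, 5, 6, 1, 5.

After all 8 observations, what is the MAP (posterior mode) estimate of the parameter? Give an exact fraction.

28/15

obs 1: x=0 → posterior Gamma(7, 8)
obs 2: x=4 → posterior Gamma(11, 9)
obs 3: x=0 → posterior Gamma(11, 10)
obs 4: x=1 → posterior Gamma(12, 11)
obs 5: x=5 → posterior Gamma(17, 12)
obs 6: x=6 → posterior Gamma(23, 13)
obs 7: x=1 → posterior Gamma(24, 14)
obs 8: x=5 → posterior Gamma(29, 15)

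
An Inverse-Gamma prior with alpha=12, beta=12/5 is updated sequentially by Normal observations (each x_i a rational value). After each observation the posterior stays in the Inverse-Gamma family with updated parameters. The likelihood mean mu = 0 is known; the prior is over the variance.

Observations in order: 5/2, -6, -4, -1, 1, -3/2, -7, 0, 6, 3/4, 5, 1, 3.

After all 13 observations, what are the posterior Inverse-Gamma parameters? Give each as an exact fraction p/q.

alpha=37/2, beta=15029/160

obs 1: x=5/2 → posterior Inverse-Gamma(25/2, 221/40)
obs 2: x=-6 → posterior Inverse-Gamma(13, 941/40)
obs 3: x=-4 → posterior Inverse-Gamma(27/2, 1261/40)
obs 4: x=-1 → posterior Inverse-Gamma(14, 1281/40)
obs 5: x=1 → posterior Inverse-Gamma(29/2, 1301/40)
obs 6: x=-3/2 → posterior Inverse-Gamma(15, 673/20)
obs 7: x=-7 → posterior Inverse-Gamma(31/2, 1163/20)
obs 8: x=0 → posterior Inverse-Gamma(16, 1163/20)
obs 9: x=6 → posterior Inverse-Gamma(33/2, 1523/20)
obs 10: x=3/4 → posterior Inverse-Gamma(17, 12229/160)
obs 11: x=5 → posterior Inverse-Gamma(35/2, 14229/160)
obs 12: x=1 → posterior Inverse-Gamma(18, 14309/160)
obs 13: x=3 → posterior Inverse-Gamma(37/2, 15029/160)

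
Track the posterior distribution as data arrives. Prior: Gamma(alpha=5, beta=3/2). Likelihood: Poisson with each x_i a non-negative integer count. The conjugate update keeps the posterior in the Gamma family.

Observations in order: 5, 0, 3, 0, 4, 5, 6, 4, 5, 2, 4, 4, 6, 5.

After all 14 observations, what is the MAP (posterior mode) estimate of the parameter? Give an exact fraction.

obs 1: x=5 → posterior Gamma(10, 5/2)
obs 2: x=0 → posterior Gamma(10, 7/2)
obs 3: x=3 → posterior Gamma(13, 9/2)
obs 4: x=0 → posterior Gamma(13, 11/2)
obs 5: x=4 → posterior Gamma(17, 13/2)
obs 6: x=5 → posterior Gamma(22, 15/2)
obs 7: x=6 → posterior Gamma(28, 17/2)
obs 8: x=4 → posterior Gamma(32, 19/2)
obs 9: x=5 → posterior Gamma(37, 21/2)
obs 10: x=2 → posterior Gamma(39, 23/2)
obs 11: x=4 → posterior Gamma(43, 25/2)
obs 12: x=4 → posterior Gamma(47, 27/2)
obs 13: x=6 → posterior Gamma(53, 29/2)
obs 14: x=5 → posterior Gamma(58, 31/2)

114/31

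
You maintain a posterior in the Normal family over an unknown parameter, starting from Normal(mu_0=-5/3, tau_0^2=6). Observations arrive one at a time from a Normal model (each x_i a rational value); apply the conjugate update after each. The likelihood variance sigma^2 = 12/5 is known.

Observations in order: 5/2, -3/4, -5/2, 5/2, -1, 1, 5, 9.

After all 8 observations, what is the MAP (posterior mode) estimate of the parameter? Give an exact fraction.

905/504

obs 1: x=5/2 → posterior Normal(55/42, 12/7)
obs 2: x=-3/4 → posterior Normal(65/144, 1)
obs 3: x=-5/2 → posterior Normal(-5/12, 12/17)
obs 4: x=5/2 → posterior Normal(65/264, 6/11)
obs 5: x=-1 → posterior Normal(5/324, 4/9)
obs 6: x=1 → posterior Normal(65/384, 3/8)
obs 7: x=5 → posterior Normal(365/444, 12/37)
obs 8: x=9 → posterior Normal(905/504, 2/7)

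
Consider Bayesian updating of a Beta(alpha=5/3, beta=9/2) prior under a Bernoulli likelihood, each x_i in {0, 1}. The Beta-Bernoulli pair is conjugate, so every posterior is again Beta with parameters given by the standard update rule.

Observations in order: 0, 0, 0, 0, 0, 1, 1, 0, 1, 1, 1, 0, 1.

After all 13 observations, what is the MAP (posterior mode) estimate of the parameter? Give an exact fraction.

obs 1: x=0 → posterior Beta(5/3, 11/2)
obs 2: x=0 → posterior Beta(5/3, 13/2)
obs 3: x=0 → posterior Beta(5/3, 15/2)
obs 4: x=0 → posterior Beta(5/3, 17/2)
obs 5: x=0 → posterior Beta(5/3, 19/2)
obs 6: x=1 → posterior Beta(8/3, 19/2)
obs 7: x=1 → posterior Beta(11/3, 19/2)
obs 8: x=0 → posterior Beta(11/3, 21/2)
obs 9: x=1 → posterior Beta(14/3, 21/2)
obs 10: x=1 → posterior Beta(17/3, 21/2)
obs 11: x=1 → posterior Beta(20/3, 21/2)
obs 12: x=0 → posterior Beta(20/3, 23/2)
obs 13: x=1 → posterior Beta(23/3, 23/2)

40/103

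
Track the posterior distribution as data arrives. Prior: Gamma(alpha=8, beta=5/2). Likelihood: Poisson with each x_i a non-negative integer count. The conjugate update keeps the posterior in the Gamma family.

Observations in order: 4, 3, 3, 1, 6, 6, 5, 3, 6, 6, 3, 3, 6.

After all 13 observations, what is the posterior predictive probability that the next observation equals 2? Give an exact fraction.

obs 1: x=4 → posterior Gamma(12, 7/2)
obs 2: x=3 → posterior Gamma(15, 9/2)
obs 3: x=3 → posterior Gamma(18, 11/2)
obs 4: x=1 → posterior Gamma(19, 13/2)
obs 5: x=6 → posterior Gamma(25, 15/2)
obs 6: x=6 → posterior Gamma(31, 17/2)
obs 7: x=5 → posterior Gamma(36, 19/2)
obs 8: x=3 → posterior Gamma(39, 21/2)
obs 9: x=6 → posterior Gamma(45, 23/2)
obs 10: x=6 → posterior Gamma(51, 25/2)
obs 11: x=3 → posterior Gamma(54, 27/2)
obs 12: x=3 → posterior Gamma(57, 29/2)
obs 13: x=6 → posterior Gamma(63, 31/2)

8092723852105528362336129031081709382618398134397472272281346158386626499920062074696418041105536/56125934180010975209864903792852966298125836503564616005035076540906204719705117137155246378949977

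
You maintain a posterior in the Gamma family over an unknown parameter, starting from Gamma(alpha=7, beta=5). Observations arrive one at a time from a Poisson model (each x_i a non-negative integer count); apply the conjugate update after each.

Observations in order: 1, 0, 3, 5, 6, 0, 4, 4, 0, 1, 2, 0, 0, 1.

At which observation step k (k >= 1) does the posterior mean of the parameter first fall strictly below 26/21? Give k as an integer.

k = 2

obs 1: x=1 → posterior Gamma(8, 6)
obs 2: x=0 → posterior Gamma(8, 7)
obs 3: x=3 → posterior Gamma(11, 8)
obs 4: x=5 → posterior Gamma(16, 9)
obs 5: x=6 → posterior Gamma(22, 10)
obs 6: x=0 → posterior Gamma(22, 11)
obs 7: x=4 → posterior Gamma(26, 12)
obs 8: x=4 → posterior Gamma(30, 13)
obs 9: x=0 → posterior Gamma(30, 14)
obs 10: x=1 → posterior Gamma(31, 15)
obs 11: x=2 → posterior Gamma(33, 16)
obs 12: x=0 → posterior Gamma(33, 17)
obs 13: x=0 → posterior Gamma(33, 18)
obs 14: x=1 → posterior Gamma(34, 19)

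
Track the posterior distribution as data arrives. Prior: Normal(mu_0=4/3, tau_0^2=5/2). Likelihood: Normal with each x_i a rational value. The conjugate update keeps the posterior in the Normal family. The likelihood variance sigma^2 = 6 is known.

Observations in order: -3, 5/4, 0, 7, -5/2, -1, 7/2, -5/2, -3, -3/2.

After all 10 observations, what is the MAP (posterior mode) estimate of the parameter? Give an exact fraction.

obs 1: x=-3 → posterior Normal(1/17, 30/17)
obs 2: x=5/4 → posterior Normal(29/88, 15/11)
obs 3: x=0 → posterior Normal(29/108, 10/9)
obs 4: x=7 → posterior Normal(169/128, 15/16)
obs 5: x=-5/2 → posterior Normal(119/148, 30/37)
obs 6: x=-1 → posterior Normal(33/56, 5/7)
obs 7: x=7/2 → posterior Normal(169/188, 30/47)
obs 8: x=-5/2 → posterior Normal(119/208, 15/26)
obs 9: x=-3 → posterior Normal(59/228, 10/19)
obs 10: x=-3/2 → posterior Normal(29/248, 15/31)

29/248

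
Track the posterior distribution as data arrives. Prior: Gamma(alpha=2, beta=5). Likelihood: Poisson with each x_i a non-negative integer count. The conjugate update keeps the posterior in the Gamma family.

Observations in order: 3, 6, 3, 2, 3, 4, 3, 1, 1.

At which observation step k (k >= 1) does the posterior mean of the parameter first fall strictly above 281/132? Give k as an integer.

k = 7

obs 1: x=3 → posterior Gamma(5, 6)
obs 2: x=6 → posterior Gamma(11, 7)
obs 3: x=3 → posterior Gamma(14, 8)
obs 4: x=2 → posterior Gamma(16, 9)
obs 5: x=3 → posterior Gamma(19, 10)
obs 6: x=4 → posterior Gamma(23, 11)
obs 7: x=3 → posterior Gamma(26, 12)
obs 8: x=1 → posterior Gamma(27, 13)
obs 9: x=1 → posterior Gamma(28, 14)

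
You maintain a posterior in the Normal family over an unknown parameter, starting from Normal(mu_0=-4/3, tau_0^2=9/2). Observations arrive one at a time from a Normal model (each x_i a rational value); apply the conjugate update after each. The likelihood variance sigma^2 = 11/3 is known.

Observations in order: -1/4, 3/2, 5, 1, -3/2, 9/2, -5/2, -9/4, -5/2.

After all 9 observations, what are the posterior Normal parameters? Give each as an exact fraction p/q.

obs 1: x=-1/4 → posterior Normal(-433/588, 99/49)
obs 2: x=3/2 → posterior Normal(53/912, 99/76)
obs 3: x=5 → posterior Normal(1673/1236, 99/103)
obs 4: x=1 → posterior Normal(1997/1560, 99/130)
obs 5: x=-3/2 → posterior Normal(1511/1884, 99/157)
obs 6: x=9/2 → posterior Normal(2969/2208, 99/184)
obs 7: x=-5/2 → posterior Normal(2159/2532, 99/211)
obs 8: x=-9/4 → posterior Normal(715/1428, 99/238)
obs 9: x=-5/2 → posterior Normal(31/159, 99/265)

mu_0=31/159, tau_0^2=99/265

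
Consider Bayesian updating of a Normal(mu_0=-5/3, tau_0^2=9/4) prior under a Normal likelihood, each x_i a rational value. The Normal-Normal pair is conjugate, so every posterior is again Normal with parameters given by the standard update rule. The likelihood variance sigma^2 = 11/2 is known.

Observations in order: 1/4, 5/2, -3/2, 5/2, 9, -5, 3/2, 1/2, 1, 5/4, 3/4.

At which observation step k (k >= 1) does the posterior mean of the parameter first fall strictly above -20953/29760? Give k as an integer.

obs 1: x=1/4 → posterior Normal(-413/372, 99/62)
obs 2: x=5/2 → posterior Normal(-143/480, 99/80)
obs 3: x=-3/2 → posterior Normal(-305/588, 99/98)
obs 4: x=5/2 → posterior Normal(-35/696, 99/116)
obs 5: x=9 → posterior Normal(937/804, 99/134)
obs 6: x=-5 → posterior Normal(397/912, 99/152)
obs 7: x=3/2 → posterior Normal(559/1020, 99/170)
obs 8: x=1/2 → posterior Normal(613/1128, 99/188)
obs 9: x=1 → posterior Normal(7/12, 99/206)
obs 10: x=5/4 → posterior Normal(107/168, 99/224)
obs 11: x=3/4 → posterior Normal(937/1452, 9/22)

k = 2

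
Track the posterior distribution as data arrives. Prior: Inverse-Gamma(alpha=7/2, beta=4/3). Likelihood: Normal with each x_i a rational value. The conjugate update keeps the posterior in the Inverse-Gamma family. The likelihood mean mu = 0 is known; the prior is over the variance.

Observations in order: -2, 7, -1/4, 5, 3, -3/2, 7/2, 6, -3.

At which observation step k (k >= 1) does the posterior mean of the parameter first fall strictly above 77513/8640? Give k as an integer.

obs 1: x=-2 → posterior Inverse-Gamma(4, 10/3)
obs 2: x=7 → posterior Inverse-Gamma(9/2, 167/6)
obs 3: x=-1/4 → posterior Inverse-Gamma(5, 2675/96)
obs 4: x=5 → posterior Inverse-Gamma(11/2, 3875/96)
obs 5: x=3 → posterior Inverse-Gamma(6, 4307/96)
obs 6: x=-3/2 → posterior Inverse-Gamma(13/2, 4415/96)
obs 7: x=7/2 → posterior Inverse-Gamma(7, 5003/96)
obs 8: x=6 → posterior Inverse-Gamma(15/2, 6731/96)
obs 9: x=-3 → posterior Inverse-Gamma(8, 7163/96)

k = 5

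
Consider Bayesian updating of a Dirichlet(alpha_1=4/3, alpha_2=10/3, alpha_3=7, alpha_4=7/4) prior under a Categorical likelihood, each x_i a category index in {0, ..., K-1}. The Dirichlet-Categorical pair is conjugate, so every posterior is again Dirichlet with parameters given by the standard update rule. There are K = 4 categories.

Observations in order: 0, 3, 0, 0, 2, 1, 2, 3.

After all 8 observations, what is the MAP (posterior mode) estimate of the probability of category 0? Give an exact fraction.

obs 1: x=0 → posterior Dirichlet(7/3, 10/3, 7, 7/4)
obs 2: x=3 → posterior Dirichlet(7/3, 10/3, 7, 11/4)
obs 3: x=0 → posterior Dirichlet(10/3, 10/3, 7, 11/4)
obs 4: x=0 → posterior Dirichlet(13/3, 10/3, 7, 11/4)
obs 5: x=2 → posterior Dirichlet(13/3, 10/3, 8, 11/4)
obs 6: x=1 → posterior Dirichlet(13/3, 13/3, 8, 11/4)
obs 7: x=2 → posterior Dirichlet(13/3, 13/3, 9, 11/4)
obs 8: x=3 → posterior Dirichlet(13/3, 13/3, 9, 15/4)

40/209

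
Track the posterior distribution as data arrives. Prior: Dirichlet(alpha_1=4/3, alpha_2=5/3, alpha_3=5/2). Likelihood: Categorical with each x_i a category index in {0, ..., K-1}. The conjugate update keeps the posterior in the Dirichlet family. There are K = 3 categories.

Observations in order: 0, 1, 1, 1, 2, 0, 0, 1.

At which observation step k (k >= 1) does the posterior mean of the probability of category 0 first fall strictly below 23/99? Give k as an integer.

obs 1: x=0 → posterior Dirichlet(7/3, 5/3, 5/2)
obs 2: x=1 → posterior Dirichlet(7/3, 8/3, 5/2)
obs 3: x=1 → posterior Dirichlet(7/3, 11/3, 5/2)
obs 4: x=1 → posterior Dirichlet(7/3, 14/3, 5/2)
obs 5: x=2 → posterior Dirichlet(7/3, 14/3, 7/2)
obs 6: x=0 → posterior Dirichlet(10/3, 14/3, 7/2)
obs 7: x=0 → posterior Dirichlet(13/3, 14/3, 7/2)
obs 8: x=1 → posterior Dirichlet(13/3, 17/3, 7/2)

k = 5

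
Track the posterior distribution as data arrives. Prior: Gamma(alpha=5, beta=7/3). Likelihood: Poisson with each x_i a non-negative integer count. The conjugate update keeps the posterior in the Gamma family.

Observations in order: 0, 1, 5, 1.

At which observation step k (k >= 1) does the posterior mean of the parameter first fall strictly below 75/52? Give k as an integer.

k = 2

obs 1: x=0 → posterior Gamma(5, 10/3)
obs 2: x=1 → posterior Gamma(6, 13/3)
obs 3: x=5 → posterior Gamma(11, 16/3)
obs 4: x=1 → posterior Gamma(12, 19/3)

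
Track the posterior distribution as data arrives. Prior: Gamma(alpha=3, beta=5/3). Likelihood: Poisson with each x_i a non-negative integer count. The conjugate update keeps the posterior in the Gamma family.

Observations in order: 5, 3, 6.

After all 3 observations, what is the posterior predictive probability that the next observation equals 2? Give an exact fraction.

obs 1: x=5 → posterior Gamma(8, 8/3)
obs 2: x=3 → posterior Gamma(11, 11/3)
obs 3: x=6 → posterior Gamma(17, 14/3)

2469799085075826868224/14063084452067724991009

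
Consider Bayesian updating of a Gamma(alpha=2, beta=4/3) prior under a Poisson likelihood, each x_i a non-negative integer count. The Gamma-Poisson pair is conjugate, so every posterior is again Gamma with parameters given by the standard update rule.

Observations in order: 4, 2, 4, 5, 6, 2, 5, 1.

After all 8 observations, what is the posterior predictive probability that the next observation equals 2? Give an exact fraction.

104775915367027884237580300408971815059370016768/529144398052420314716929933900838757437386767361

obs 1: x=4 → posterior Gamma(6, 7/3)
obs 2: x=2 → posterior Gamma(8, 10/3)
obs 3: x=4 → posterior Gamma(12, 13/3)
obs 4: x=5 → posterior Gamma(17, 16/3)
obs 5: x=6 → posterior Gamma(23, 19/3)
obs 6: x=2 → posterior Gamma(25, 22/3)
obs 7: x=5 → posterior Gamma(30, 25/3)
obs 8: x=1 → posterior Gamma(31, 28/3)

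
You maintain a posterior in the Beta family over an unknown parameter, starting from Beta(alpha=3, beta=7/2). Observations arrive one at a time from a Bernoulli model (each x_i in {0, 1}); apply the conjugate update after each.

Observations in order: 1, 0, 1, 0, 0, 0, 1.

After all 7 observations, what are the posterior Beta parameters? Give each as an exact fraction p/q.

obs 1: x=1 → posterior Beta(4, 7/2)
obs 2: x=0 → posterior Beta(4, 9/2)
obs 3: x=1 → posterior Beta(5, 9/2)
obs 4: x=0 → posterior Beta(5, 11/2)
obs 5: x=0 → posterior Beta(5, 13/2)
obs 6: x=0 → posterior Beta(5, 15/2)
obs 7: x=1 → posterior Beta(6, 15/2)

alpha=6, beta=15/2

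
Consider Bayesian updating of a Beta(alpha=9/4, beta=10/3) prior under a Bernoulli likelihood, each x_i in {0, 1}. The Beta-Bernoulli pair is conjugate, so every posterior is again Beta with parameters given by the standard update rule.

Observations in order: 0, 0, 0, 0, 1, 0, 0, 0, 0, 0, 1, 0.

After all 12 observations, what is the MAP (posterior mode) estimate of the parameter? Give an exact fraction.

39/187

obs 1: x=0 → posterior Beta(9/4, 13/3)
obs 2: x=0 → posterior Beta(9/4, 16/3)
obs 3: x=0 → posterior Beta(9/4, 19/3)
obs 4: x=0 → posterior Beta(9/4, 22/3)
obs 5: x=1 → posterior Beta(13/4, 22/3)
obs 6: x=0 → posterior Beta(13/4, 25/3)
obs 7: x=0 → posterior Beta(13/4, 28/3)
obs 8: x=0 → posterior Beta(13/4, 31/3)
obs 9: x=0 → posterior Beta(13/4, 34/3)
obs 10: x=0 → posterior Beta(13/4, 37/3)
obs 11: x=1 → posterior Beta(17/4, 37/3)
obs 12: x=0 → posterior Beta(17/4, 40/3)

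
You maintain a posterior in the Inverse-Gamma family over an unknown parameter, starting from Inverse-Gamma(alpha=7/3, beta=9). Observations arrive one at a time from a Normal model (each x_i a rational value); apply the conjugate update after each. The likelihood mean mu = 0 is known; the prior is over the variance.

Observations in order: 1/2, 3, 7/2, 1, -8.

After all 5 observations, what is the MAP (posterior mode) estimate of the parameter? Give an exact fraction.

obs 1: x=1/2 → posterior Inverse-Gamma(17/6, 73/8)
obs 2: x=3 → posterior Inverse-Gamma(10/3, 109/8)
obs 3: x=7/2 → posterior Inverse-Gamma(23/6, 79/4)
obs 4: x=1 → posterior Inverse-Gamma(13/3, 81/4)
obs 5: x=-8 → posterior Inverse-Gamma(29/6, 209/4)

627/70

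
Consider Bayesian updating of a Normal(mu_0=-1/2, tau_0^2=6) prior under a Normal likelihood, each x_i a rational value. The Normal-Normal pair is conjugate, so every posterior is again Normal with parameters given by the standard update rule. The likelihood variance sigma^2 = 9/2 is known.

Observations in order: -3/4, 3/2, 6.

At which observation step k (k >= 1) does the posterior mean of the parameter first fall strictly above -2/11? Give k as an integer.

obs 1: x=-3/4 → posterior Normal(-9/14, 18/7)
obs 2: x=3/2 → posterior Normal(3/22, 18/11)
obs 3: x=6 → posterior Normal(17/10, 6/5)

k = 2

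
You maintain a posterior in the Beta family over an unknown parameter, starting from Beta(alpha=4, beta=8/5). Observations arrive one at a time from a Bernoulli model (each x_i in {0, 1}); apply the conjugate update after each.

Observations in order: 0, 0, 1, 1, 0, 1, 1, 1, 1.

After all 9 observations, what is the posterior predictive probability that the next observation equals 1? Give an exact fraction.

obs 1: x=0 → posterior Beta(4, 13/5)
obs 2: x=0 → posterior Beta(4, 18/5)
obs 3: x=1 → posterior Beta(5, 18/5)
obs 4: x=1 → posterior Beta(6, 18/5)
obs 5: x=0 → posterior Beta(6, 23/5)
obs 6: x=1 → posterior Beta(7, 23/5)
obs 7: x=1 → posterior Beta(8, 23/5)
obs 8: x=1 → posterior Beta(9, 23/5)
obs 9: x=1 → posterior Beta(10, 23/5)

50/73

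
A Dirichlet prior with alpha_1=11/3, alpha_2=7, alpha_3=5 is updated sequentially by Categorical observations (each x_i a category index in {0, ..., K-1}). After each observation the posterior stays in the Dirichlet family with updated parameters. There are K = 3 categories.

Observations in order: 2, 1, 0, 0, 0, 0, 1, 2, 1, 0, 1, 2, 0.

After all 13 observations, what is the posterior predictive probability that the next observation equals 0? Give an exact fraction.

obs 1: x=2 → posterior Dirichlet(11/3, 7, 6)
obs 2: x=1 → posterior Dirichlet(11/3, 8, 6)
obs 3: x=0 → posterior Dirichlet(14/3, 8, 6)
obs 4: x=0 → posterior Dirichlet(17/3, 8, 6)
obs 5: x=0 → posterior Dirichlet(20/3, 8, 6)
obs 6: x=0 → posterior Dirichlet(23/3, 8, 6)
obs 7: x=1 → posterior Dirichlet(23/3, 9, 6)
obs 8: x=2 → posterior Dirichlet(23/3, 9, 7)
obs 9: x=1 → posterior Dirichlet(23/3, 10, 7)
obs 10: x=0 → posterior Dirichlet(26/3, 10, 7)
obs 11: x=1 → posterior Dirichlet(26/3, 11, 7)
obs 12: x=2 → posterior Dirichlet(26/3, 11, 8)
obs 13: x=0 → posterior Dirichlet(29/3, 11, 8)

29/86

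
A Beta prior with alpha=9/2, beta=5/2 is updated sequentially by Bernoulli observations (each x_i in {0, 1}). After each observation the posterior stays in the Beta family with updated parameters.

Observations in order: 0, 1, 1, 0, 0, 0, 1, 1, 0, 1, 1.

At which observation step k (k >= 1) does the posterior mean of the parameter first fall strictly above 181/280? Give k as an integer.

obs 1: x=0 → posterior Beta(9/2, 7/2)
obs 2: x=1 → posterior Beta(11/2, 7/2)
obs 3: x=1 → posterior Beta(13/2, 7/2)
obs 4: x=0 → posterior Beta(13/2, 9/2)
obs 5: x=0 → posterior Beta(13/2, 11/2)
obs 6: x=0 → posterior Beta(13/2, 13/2)
obs 7: x=1 → posterior Beta(15/2, 13/2)
obs 8: x=1 → posterior Beta(17/2, 13/2)
obs 9: x=0 → posterior Beta(17/2, 15/2)
obs 10: x=1 → posterior Beta(19/2, 15/2)
obs 11: x=1 → posterior Beta(21/2, 15/2)

k = 3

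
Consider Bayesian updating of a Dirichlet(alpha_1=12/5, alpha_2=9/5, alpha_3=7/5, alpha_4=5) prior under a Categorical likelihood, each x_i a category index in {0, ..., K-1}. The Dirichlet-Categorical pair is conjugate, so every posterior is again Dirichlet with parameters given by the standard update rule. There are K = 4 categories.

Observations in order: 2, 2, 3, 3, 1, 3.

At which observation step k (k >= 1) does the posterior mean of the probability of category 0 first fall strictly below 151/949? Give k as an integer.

obs 1: x=2 → posterior Dirichlet(12/5, 9/5, 12/5, 5)
obs 2: x=2 → posterior Dirichlet(12/5, 9/5, 17/5, 5)
obs 3: x=3 → posterior Dirichlet(12/5, 9/5, 17/5, 6)
obs 4: x=3 → posterior Dirichlet(12/5, 9/5, 17/5, 7)
obs 5: x=1 → posterior Dirichlet(12/5, 14/5, 17/5, 7)
obs 6: x=3 → posterior Dirichlet(12/5, 14/5, 17/5, 8)

k = 5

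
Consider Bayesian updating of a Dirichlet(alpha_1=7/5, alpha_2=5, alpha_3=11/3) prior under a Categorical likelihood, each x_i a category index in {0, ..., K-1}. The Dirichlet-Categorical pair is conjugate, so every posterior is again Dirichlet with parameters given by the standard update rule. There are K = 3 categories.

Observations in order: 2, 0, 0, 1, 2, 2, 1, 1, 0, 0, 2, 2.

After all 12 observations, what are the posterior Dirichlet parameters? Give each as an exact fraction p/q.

obs 1: x=2 → posterior Dirichlet(7/5, 5, 14/3)
obs 2: x=0 → posterior Dirichlet(12/5, 5, 14/3)
obs 3: x=0 → posterior Dirichlet(17/5, 5, 14/3)
obs 4: x=1 → posterior Dirichlet(17/5, 6, 14/3)
obs 5: x=2 → posterior Dirichlet(17/5, 6, 17/3)
obs 6: x=2 → posterior Dirichlet(17/5, 6, 20/3)
obs 7: x=1 → posterior Dirichlet(17/5, 7, 20/3)
obs 8: x=1 → posterior Dirichlet(17/5, 8, 20/3)
obs 9: x=0 → posterior Dirichlet(22/5, 8, 20/3)
obs 10: x=0 → posterior Dirichlet(27/5, 8, 20/3)
obs 11: x=2 → posterior Dirichlet(27/5, 8, 23/3)
obs 12: x=2 → posterior Dirichlet(27/5, 8, 26/3)

alpha_1=27/5, alpha_2=8, alpha_3=26/3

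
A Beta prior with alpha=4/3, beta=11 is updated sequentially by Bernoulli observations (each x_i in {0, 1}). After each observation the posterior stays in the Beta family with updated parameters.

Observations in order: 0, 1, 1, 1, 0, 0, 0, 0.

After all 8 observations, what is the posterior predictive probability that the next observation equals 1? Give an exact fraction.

obs 1: x=0 → posterior Beta(4/3, 12)
obs 2: x=1 → posterior Beta(7/3, 12)
obs 3: x=1 → posterior Beta(10/3, 12)
obs 4: x=1 → posterior Beta(13/3, 12)
obs 5: x=0 → posterior Beta(13/3, 13)
obs 6: x=0 → posterior Beta(13/3, 14)
obs 7: x=0 → posterior Beta(13/3, 15)
obs 8: x=0 → posterior Beta(13/3, 16)

13/61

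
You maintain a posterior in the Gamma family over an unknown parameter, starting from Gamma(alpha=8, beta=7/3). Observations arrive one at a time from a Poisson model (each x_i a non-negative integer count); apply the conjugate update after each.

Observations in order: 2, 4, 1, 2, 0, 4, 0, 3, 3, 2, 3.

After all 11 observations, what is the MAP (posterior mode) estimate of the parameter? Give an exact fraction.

obs 1: x=2 → posterior Gamma(10, 10/3)
obs 2: x=4 → posterior Gamma(14, 13/3)
obs 3: x=1 → posterior Gamma(15, 16/3)
obs 4: x=2 → posterior Gamma(17, 19/3)
obs 5: x=0 → posterior Gamma(17, 22/3)
obs 6: x=4 → posterior Gamma(21, 25/3)
obs 7: x=0 → posterior Gamma(21, 28/3)
obs 8: x=3 → posterior Gamma(24, 31/3)
obs 9: x=3 → posterior Gamma(27, 34/3)
obs 10: x=2 → posterior Gamma(29, 37/3)
obs 11: x=3 → posterior Gamma(32, 40/3)

93/40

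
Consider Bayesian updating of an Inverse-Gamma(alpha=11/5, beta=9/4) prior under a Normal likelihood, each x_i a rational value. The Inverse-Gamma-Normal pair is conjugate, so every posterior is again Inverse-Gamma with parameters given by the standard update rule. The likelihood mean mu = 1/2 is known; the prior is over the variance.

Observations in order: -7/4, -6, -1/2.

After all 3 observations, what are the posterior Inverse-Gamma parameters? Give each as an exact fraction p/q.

obs 1: x=-7/4 → posterior Inverse-Gamma(27/10, 153/32)
obs 2: x=-6 → posterior Inverse-Gamma(16/5, 829/32)
obs 3: x=-1/2 → posterior Inverse-Gamma(37/10, 845/32)

alpha=37/10, beta=845/32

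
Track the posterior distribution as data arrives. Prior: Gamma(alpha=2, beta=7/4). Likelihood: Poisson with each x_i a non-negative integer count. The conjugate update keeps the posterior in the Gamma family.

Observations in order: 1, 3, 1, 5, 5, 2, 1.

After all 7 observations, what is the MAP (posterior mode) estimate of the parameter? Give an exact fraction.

obs 1: x=1 → posterior Gamma(3, 11/4)
obs 2: x=3 → posterior Gamma(6, 15/4)
obs 3: x=1 → posterior Gamma(7, 19/4)
obs 4: x=5 → posterior Gamma(12, 23/4)
obs 5: x=5 → posterior Gamma(17, 27/4)
obs 6: x=2 → posterior Gamma(19, 31/4)
obs 7: x=1 → posterior Gamma(20, 35/4)

76/35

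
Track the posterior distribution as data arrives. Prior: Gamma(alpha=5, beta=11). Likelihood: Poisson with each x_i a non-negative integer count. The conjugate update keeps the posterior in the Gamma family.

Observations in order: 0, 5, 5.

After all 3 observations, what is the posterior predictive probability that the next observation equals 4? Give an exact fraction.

10578630497931231232/492630626678466796875

obs 1: x=0 → posterior Gamma(5, 12)
obs 2: x=5 → posterior Gamma(10, 13)
obs 3: x=5 → posterior Gamma(15, 14)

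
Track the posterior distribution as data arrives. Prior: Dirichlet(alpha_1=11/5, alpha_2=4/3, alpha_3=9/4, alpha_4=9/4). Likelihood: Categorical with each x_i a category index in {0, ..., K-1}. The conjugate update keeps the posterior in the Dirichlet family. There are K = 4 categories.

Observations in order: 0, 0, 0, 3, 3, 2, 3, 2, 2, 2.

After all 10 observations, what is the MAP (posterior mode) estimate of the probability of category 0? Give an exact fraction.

126/421

obs 1: x=0 → posterior Dirichlet(16/5, 4/3, 9/4, 9/4)
obs 2: x=0 → posterior Dirichlet(21/5, 4/3, 9/4, 9/4)
obs 3: x=0 → posterior Dirichlet(26/5, 4/3, 9/4, 9/4)
obs 4: x=3 → posterior Dirichlet(26/5, 4/3, 9/4, 13/4)
obs 5: x=3 → posterior Dirichlet(26/5, 4/3, 9/4, 17/4)
obs 6: x=2 → posterior Dirichlet(26/5, 4/3, 13/4, 17/4)
obs 7: x=3 → posterior Dirichlet(26/5, 4/3, 13/4, 21/4)
obs 8: x=2 → posterior Dirichlet(26/5, 4/3, 17/4, 21/4)
obs 9: x=2 → posterior Dirichlet(26/5, 4/3, 21/4, 21/4)
obs 10: x=2 → posterior Dirichlet(26/5, 4/3, 25/4, 21/4)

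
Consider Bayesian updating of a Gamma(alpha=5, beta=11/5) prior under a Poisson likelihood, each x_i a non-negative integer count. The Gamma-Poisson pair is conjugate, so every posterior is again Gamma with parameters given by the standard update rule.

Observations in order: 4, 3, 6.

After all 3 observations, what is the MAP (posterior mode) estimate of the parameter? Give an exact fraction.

85/26

obs 1: x=4 → posterior Gamma(9, 16/5)
obs 2: x=3 → posterior Gamma(12, 21/5)
obs 3: x=6 → posterior Gamma(18, 26/5)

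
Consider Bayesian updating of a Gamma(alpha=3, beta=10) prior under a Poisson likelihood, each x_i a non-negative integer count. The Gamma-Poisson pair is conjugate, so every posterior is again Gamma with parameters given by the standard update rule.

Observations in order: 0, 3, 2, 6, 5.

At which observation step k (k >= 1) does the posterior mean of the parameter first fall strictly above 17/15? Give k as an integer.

k = 5

obs 1: x=0 → posterior Gamma(3, 11)
obs 2: x=3 → posterior Gamma(6, 12)
obs 3: x=2 → posterior Gamma(8, 13)
obs 4: x=6 → posterior Gamma(14, 14)
obs 5: x=5 → posterior Gamma(19, 15)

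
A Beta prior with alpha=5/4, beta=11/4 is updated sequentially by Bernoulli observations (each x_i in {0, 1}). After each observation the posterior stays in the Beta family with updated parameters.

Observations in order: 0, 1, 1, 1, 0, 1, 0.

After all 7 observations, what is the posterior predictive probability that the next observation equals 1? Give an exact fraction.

obs 1: x=0 → posterior Beta(5/4, 15/4)
obs 2: x=1 → posterior Beta(9/4, 15/4)
obs 3: x=1 → posterior Beta(13/4, 15/4)
obs 4: x=1 → posterior Beta(17/4, 15/4)
obs 5: x=0 → posterior Beta(17/4, 19/4)
obs 6: x=1 → posterior Beta(21/4, 19/4)
obs 7: x=0 → posterior Beta(21/4, 23/4)

21/44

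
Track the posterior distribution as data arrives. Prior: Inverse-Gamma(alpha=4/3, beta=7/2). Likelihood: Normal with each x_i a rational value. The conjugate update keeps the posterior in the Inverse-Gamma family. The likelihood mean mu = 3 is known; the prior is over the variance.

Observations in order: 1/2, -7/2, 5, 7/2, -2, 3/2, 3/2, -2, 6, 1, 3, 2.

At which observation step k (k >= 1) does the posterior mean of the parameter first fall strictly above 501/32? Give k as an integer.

k = 2

obs 1: x=1/2 → posterior Inverse-Gamma(11/6, 53/8)
obs 2: x=-7/2 → posterior Inverse-Gamma(7/3, 111/4)
obs 3: x=5 → posterior Inverse-Gamma(17/6, 119/4)
obs 4: x=7/2 → posterior Inverse-Gamma(10/3, 239/8)
obs 5: x=-2 → posterior Inverse-Gamma(23/6, 339/8)
obs 6: x=3/2 → posterior Inverse-Gamma(13/3, 87/2)
obs 7: x=3/2 → posterior Inverse-Gamma(29/6, 357/8)
obs 8: x=-2 → posterior Inverse-Gamma(16/3, 457/8)
obs 9: x=6 → posterior Inverse-Gamma(35/6, 493/8)
obs 10: x=1 → posterior Inverse-Gamma(19/3, 509/8)
obs 11: x=3 → posterior Inverse-Gamma(41/6, 509/8)
obs 12: x=2 → posterior Inverse-Gamma(22/3, 513/8)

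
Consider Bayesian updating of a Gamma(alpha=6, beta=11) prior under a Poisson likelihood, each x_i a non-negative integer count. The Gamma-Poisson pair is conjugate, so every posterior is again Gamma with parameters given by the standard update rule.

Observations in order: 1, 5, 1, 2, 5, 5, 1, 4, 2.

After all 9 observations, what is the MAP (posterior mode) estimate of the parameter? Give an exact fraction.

obs 1: x=1 → posterior Gamma(7, 12)
obs 2: x=5 → posterior Gamma(12, 13)
obs 3: x=1 → posterior Gamma(13, 14)
obs 4: x=2 → posterior Gamma(15, 15)
obs 5: x=5 → posterior Gamma(20, 16)
obs 6: x=5 → posterior Gamma(25, 17)
obs 7: x=1 → posterior Gamma(26, 18)
obs 8: x=4 → posterior Gamma(30, 19)
obs 9: x=2 → posterior Gamma(32, 20)

31/20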